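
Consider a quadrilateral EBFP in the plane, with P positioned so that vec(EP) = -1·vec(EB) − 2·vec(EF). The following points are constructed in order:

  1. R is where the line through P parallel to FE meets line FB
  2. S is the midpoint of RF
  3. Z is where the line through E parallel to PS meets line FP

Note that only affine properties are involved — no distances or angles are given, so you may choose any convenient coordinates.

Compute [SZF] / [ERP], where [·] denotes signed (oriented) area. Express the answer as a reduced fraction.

[SZF]:[ERP] = -1/8

Assign E = (0, 0), B = (1, 0), F = (0, 1), P = (-1, -2) — the answer is frame-independent, so this choice is without loss of generality.
1. R is where the line through P parallel to FE meets line FB ⇒ R = (-1, 2)
2. S is the midpoint of RF ⇒ S = (-1/2, 3/2)
3. Z is where the line through E parallel to PS meets line FP ⇒ Z = (1/4, 7/4)
2·[SZF] = -1/2, 2·[ERP] = 4
[SZF]:[ERP] = -1/2:4 = -1/8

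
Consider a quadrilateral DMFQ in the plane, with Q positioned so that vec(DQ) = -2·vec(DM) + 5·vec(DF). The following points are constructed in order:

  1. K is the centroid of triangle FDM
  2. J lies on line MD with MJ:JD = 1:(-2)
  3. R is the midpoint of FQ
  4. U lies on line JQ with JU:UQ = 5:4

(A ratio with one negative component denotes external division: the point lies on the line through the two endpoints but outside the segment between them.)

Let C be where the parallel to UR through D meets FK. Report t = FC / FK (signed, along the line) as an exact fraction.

t = 7/4

Set D = (0, 0), M = (1, 0), F = (0, 1), Q = (-2, 5); any affine frame gives the same invariant.
1. K is the centroid of triangle FDM ⇒ K = (1/3, 1/3)
2. J lies on line MD with MJ:JD = 1:(-2) ⇒ J = (2, 0)
3. R is the midpoint of FQ ⇒ R = (-1, 3)
4. U lies on line JQ with JU:UQ = 5:4 ⇒ U = (-2/9, 25/9)
through D parallel to UR: direction (-7/9, 2/9); meets FK at C = (7/12, -1/6)
C = F + t·(K−F) with t = 7/4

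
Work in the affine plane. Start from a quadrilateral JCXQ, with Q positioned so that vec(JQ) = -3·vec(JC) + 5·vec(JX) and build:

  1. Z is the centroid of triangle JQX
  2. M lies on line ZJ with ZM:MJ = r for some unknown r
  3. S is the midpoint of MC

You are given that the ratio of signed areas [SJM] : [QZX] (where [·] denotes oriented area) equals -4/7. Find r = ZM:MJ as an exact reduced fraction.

r = 3/4

Choose coordinates J = (0, 0), C = (1, 0), X = (0, 1), Q = (-3, 5).
1. Z is the centroid of triangle JQX ⇒ Z = (-1, 2)
2. With ZM:MJ = r, write λ = r/(r+1) so M = Z + λ·(J−Z); M is affine-linear in λ
3. S is the midpoint of MC ⇒ S is an affine combination of earlier points and hence also affine-linear in λ
Every point depending on M is an affine combination of M and λ-independent points, so each such coordinate is linear in λ; the λ² term in each signed area is a multiple of (J−Z)×(J−Z) = 0, so 2·[SJM] and 2·[QZX] are each linear in λ. Evaluating at λ=0 and λ=1:
  2·[SJM] = λ − 1,   2·[QZX] = 1
So [SJM]:[QZX] = (λ − 1) / (1). Setting this equal to -4/7:
  λ − 1 = -4/7·(1)  ⇒  λ = 3/7
Then r = λ/(1−λ) = (3/7)/(4/7) = 3/4. Check: with r = 3/4, M = (-4/7, 8/7) and [SJM]:[QZX] = -4/7 as required.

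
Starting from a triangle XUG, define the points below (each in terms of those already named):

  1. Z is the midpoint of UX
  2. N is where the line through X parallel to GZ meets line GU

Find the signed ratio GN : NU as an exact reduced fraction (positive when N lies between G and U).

Work in coordinates with X = (0, 0), U = (1, 0), G = (0, 1).
1. Z is the midpoint of UX ⇒ Z = (1/2, 0)
2. N is where the line through X parallel to GZ meets line GU ⇒ N = (-1, 2)
N = G + t·(U−G) with t = -1, so GN:NU = t:(1−t) = -1:2

GN:NU = -1/2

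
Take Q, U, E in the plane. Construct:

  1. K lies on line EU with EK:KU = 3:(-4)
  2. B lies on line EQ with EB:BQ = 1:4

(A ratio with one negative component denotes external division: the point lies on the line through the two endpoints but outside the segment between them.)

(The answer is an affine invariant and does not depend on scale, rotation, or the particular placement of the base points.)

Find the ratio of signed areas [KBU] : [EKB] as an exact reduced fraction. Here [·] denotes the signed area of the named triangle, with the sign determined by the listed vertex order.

Choose coordinates Q = (0, 0), U = (1, 0), E = (0, 1).
1. K lies on line EU with EK:KU = 3:(-4) ⇒ K = (-3, 4)
2. B lies on line EQ with EB:BQ = 1:4 ⇒ B = (0, 4/5)
2·[KBU] = 4/5, 2·[EKB] = 3/5
[KBU]:[EKB] = 4/5:3/5 = 4/3

[KBU]:[EKB] = 4/3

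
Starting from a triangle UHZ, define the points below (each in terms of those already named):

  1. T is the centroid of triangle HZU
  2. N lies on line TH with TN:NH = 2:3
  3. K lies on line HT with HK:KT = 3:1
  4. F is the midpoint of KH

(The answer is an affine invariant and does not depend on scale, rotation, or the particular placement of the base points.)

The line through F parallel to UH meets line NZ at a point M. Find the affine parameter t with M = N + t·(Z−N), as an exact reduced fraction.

t = -3/32

Work in coordinates with U = (0, 0), H = (1, 0), Z = (0, 1).
1. T is the centroid of triangle HZU ⇒ T = (1/3, 1/3)
2. N lies on line TH with TN:NH = 2:3 ⇒ N = (3/5, 1/5)
3. K lies on line HT with HK:KT = 3:1 ⇒ K = (1/2, 1/4)
4. F is the midpoint of KH ⇒ F = (3/4, 1/8)
through F parallel to UH: direction (1, 0); meets NZ at M = (21/32, 1/8)
M = N + t·(Z−N) with t = -3/32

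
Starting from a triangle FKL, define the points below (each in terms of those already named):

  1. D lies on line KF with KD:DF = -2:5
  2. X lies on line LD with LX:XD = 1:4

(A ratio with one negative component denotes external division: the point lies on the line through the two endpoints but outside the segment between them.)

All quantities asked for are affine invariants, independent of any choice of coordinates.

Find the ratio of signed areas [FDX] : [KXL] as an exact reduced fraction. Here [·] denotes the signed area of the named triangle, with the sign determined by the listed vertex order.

[FDX]:[KXL] = 10

Choose coordinates F = (0, 0), K = (1, 0), L = (0, 1).
1. D lies on line KF with KD:DF = -2:5 ⇒ D = (5/3, 0)
2. X lies on line LD with LX:XD = 1:4 ⇒ X = (1/3, 4/5)
2·[FDX] = 4/3, 2·[KXL] = 2/15
[FDX]:[KXL] = 4/3:2/15 = 10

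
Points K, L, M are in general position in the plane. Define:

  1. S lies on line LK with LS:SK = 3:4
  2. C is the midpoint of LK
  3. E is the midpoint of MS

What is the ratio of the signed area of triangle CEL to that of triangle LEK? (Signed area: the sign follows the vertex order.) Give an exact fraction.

Choose coordinates K = (0, 0), L = (1, 0), M = (0, 1).
1. S lies on line LK with LS:SK = 3:4 ⇒ S = (4/7, 0)
2. C is the midpoint of LK ⇒ C = (1/2, 0)
3. E is the midpoint of MS ⇒ E = (2/7, 1/2)
2·[CEL] = -1/4, 2·[LEK] = 1/2
[CEL]:[LEK] = -1/4:1/2 = -1/2

[CEL]:[LEK] = -1/2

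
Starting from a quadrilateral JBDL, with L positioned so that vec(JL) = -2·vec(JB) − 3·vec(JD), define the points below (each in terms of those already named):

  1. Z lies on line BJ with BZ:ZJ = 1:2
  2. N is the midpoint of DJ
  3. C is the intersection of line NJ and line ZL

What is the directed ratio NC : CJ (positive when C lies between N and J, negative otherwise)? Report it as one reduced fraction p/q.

NC:CJ = -5/3

Set J = (0, 0), B = (1, 0), D = (0, 1), L = (-2, -3); any affine frame gives the same invariant.
1. Z lies on line BJ with BZ:ZJ = 1:2 ⇒ Z = (2/3, 0)
2. N is the midpoint of DJ ⇒ N = (0, 1/2)
3. C is the intersection of line NJ and line ZL ⇒ C = (0, -3/4)
C = N + t·(J−N) with t = 5/2, so NC:CJ = t:(1−t) = 5/2:-3/2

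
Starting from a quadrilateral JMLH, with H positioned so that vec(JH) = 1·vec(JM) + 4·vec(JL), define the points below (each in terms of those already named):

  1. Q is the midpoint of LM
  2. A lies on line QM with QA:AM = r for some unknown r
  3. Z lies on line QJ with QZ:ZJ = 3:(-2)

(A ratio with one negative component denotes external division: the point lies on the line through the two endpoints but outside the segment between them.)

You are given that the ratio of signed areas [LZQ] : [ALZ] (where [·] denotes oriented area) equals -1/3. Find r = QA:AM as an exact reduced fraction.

r = -4/5

Work in coordinates with J = (0, 0), M = (1, 0), L = (0, 1), H = (1, 4).
1. Q is the midpoint of LM ⇒ Q = (1/2, 1/2)
2. With QA:AM = r, write λ = r/(r+1) so A = Q + λ·(M−Q); A is affine-linear in λ
3. Z lies on line QJ with QZ:ZJ = 3:(-2) ⇒ Z = (-1, -1)
Every point depending on A is an affine combination of A and λ-independent points, so each such coordinate is linear in λ; the λ² term in each signed area is a multiple of (M−Q)×(M−Q) = 0, so 2·[LZQ] and 2·[ALZ] are each linear in λ. Evaluating at λ=0 and λ=1:
  2·[LZQ] = 3/2,   2·[ALZ] = 3/2·λ + 3/2
So [LZQ]:[ALZ] = (3/2) / (3/2·λ + 3/2). Setting this equal to -1/3:
  3/2 = -1/3·(3/2·λ + 3/2)  ⇒  λ = -4
Then r = λ/(1−λ) = (-4)/(5) = -4/5. Check: with r = -4/5, A = (-3/2, 5/2) and [LZQ]:[ALZ] = -1/3 as required.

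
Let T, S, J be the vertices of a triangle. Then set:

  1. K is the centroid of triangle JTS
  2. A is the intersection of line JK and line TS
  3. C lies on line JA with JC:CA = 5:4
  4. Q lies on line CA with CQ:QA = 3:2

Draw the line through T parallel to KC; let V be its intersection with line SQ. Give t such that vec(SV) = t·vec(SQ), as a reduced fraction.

t = 2

Assign T = (0, 0), S = (1, 0), J = (0, 1) — the answer is frame-independent, so this choice is without loss of generality.
1. K is the centroid of triangle JTS ⇒ K = (1/3, 1/3)
2. A is the intersection of line JK and line TS ⇒ A = (1/2, 0)
3. C lies on line JA with JC:CA = 5:4 ⇒ C = (5/18, 4/9)
4. Q lies on line CA with CQ:QA = 3:2 ⇒ Q = (37/90, 8/45)
through T parallel to KC: direction (-1/18, 1/9); meets SQ at V = (-8/45, 16/45)
V = S + t·(Q−S) with t = 2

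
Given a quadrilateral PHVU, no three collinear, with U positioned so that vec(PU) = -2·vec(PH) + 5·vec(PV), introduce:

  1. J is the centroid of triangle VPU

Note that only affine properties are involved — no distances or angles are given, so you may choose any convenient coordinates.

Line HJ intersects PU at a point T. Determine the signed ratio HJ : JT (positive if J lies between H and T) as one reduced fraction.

Assign P = (0, 0), H = (1, 0), V = (0, 1), U = (-2, 5) — the answer is frame-independent, so this choice is without loss of generality.
1. J is the centroid of triangle VPU ⇒ J = (-2/3, 2)
line HJ meets PU at T = (-12/13, 30/13)
J = H + t·(T−H) with t = 13/15, so HJ:JT = 13/15:2/15

HJ:JT = 13/2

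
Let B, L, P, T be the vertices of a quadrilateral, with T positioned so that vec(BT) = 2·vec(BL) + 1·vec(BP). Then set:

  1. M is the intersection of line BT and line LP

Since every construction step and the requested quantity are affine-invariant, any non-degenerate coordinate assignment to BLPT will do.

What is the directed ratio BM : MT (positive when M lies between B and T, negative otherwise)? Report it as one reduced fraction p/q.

Choose coordinates B = (0, 0), L = (1, 0), P = (0, 1), T = (2, 1).
1. M is the intersection of line BT and line LP ⇒ M = (2/3, 1/3)
M = B + t·(T−B) with t = 1/3, so BM:MT = t:(1−t) = 1/3:2/3

BM:MT = 1/2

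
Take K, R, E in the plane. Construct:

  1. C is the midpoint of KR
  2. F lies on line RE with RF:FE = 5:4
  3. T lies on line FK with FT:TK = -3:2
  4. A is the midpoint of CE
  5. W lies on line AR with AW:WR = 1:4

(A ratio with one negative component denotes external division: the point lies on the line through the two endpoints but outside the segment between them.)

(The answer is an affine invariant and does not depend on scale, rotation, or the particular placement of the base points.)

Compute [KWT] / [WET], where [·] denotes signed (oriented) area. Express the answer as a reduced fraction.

[KWT]:[WET] = -2/31

Work in coordinates with K = (0, 0), R = (1, 0), E = (0, 1).
1. C is the midpoint of KR ⇒ C = (1/2, 0)
2. F lies on line RE with RF:FE = 5:4 ⇒ F = (4/9, 5/9)
3. T lies on line FK with FT:TK = -3:2 ⇒ T = (-8/9, -10/9)
4. A is the midpoint of CE ⇒ A = (1/4, 1/2)
5. W lies on line AR with AW:WR = 1:4 ⇒ W = (2/5, 2/5)
2·[KWT] = -4/45, 2·[WET] = 62/45
[KWT]:[WET] = -4/45:62/45 = -2/31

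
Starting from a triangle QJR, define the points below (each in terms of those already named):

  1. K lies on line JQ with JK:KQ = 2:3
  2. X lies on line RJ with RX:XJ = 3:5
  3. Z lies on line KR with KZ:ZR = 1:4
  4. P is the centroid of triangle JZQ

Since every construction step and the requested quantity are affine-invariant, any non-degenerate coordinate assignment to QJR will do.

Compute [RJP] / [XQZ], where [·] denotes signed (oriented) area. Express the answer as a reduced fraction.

Set Q = (0, 0), J = (1, 0), R = (0, 1); any affine frame gives the same invariant.
1. K lies on line JQ with JK:KQ = 2:3 ⇒ K = (3/5, 0)
2. X lies on line RJ with RX:XJ = 3:5 ⇒ X = (3/8, 5/8)
3. Z lies on line KR with KZ:ZR = 1:4 ⇒ Z = (12/25, 1/5)
4. P is the centroid of triangle JZQ ⇒ P = (37/75, 1/15)
2·[RJP] = -11/25, 2·[XQZ] = 9/40
[RJP]:[XQZ] = -11/25:9/40 = -88/45

[RJP]:[XQZ] = -88/45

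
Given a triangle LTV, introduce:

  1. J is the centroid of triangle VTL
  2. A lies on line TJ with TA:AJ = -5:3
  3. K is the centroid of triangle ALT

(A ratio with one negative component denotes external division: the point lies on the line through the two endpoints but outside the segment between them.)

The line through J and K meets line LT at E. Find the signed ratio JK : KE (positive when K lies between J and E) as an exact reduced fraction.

Work in coordinates with L = (0, 0), T = (1, 0), V = (0, 1).
1. J is the centroid of triangle VTL ⇒ J = (1/3, 1/3)
2. A lies on line TJ with TA:AJ = -5:3 ⇒ A = (-2/3, 5/6)
3. K is the centroid of triangle ALT ⇒ K = (1/9, 5/18)
line JK meets LT at E = (-1, 0)
K = J + t·(E−J) with t = 1/6, so JK:KE = 1/6:5/6

JK:KE = 1/5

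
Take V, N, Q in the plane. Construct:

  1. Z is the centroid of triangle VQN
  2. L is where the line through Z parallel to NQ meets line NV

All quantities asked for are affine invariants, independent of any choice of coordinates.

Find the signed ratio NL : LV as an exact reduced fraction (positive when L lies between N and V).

NL:LV = 1/2

Work in coordinates with V = (0, 0), N = (1, 0), Q = (0, 1).
1. Z is the centroid of triangle VQN ⇒ Z = (1/3, 1/3)
2. L is where the line through Z parallel to NQ meets line NV ⇒ L = (2/3, 0)
L = N + t·(V−N) with t = 1/3, so NL:LV = t:(1−t) = 1/3:2/3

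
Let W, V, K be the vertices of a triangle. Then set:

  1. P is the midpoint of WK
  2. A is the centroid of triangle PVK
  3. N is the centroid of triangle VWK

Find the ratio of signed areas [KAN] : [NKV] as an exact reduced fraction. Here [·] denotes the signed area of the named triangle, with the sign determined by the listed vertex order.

[KAN]:[NKV] = 1/6

Assign W = (0, 0), V = (1, 0), K = (0, 1) — the answer is frame-independent, so this choice is without loss of generality.
1. P is the midpoint of WK ⇒ P = (0, 1/2)
2. A is the centroid of triangle PVK ⇒ A = (1/3, 1/2)
3. N is the centroid of triangle VWK ⇒ N = (1/3, 1/3)
2·[KAN] = -1/18, 2·[NKV] = -1/3
[KAN]:[NKV] = -1/18:-1/3 = 1/6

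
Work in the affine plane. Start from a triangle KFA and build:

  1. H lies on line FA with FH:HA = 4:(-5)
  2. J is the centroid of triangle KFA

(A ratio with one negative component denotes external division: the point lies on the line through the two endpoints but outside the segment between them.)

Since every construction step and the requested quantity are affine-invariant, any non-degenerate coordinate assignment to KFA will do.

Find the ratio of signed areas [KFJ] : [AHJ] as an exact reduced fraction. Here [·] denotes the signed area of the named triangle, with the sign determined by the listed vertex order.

Work in coordinates with K = (0, 0), F = (1, 0), A = (0, 1).
1. H lies on line FA with FH:HA = 4:(-5) ⇒ H = (5, -4)
2. J is the centroid of triangle KFA ⇒ J = (1/3, 1/3)
2·[KFJ] = 1/3, 2·[AHJ] = -5/3
[KFJ]:[AHJ] = 1/3:-5/3 = -1/5

[KFJ]:[AHJ] = -1/5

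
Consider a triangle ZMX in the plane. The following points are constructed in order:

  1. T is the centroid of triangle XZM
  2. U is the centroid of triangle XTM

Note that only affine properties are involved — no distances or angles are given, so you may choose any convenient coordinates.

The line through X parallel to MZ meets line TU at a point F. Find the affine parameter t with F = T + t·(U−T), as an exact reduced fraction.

Set Z = (0, 0), M = (1, 0), X = (0, 1); any affine frame gives the same invariant.
1. T is the centroid of triangle XZM ⇒ T = (1/3, 1/3)
2. U is the centroid of triangle XTM ⇒ U = (4/9, 4/9)
through X parallel to MZ: direction (-1, 0); meets TU at F = (1, 1)
F = T + t·(U−T) with t = 6

t = 6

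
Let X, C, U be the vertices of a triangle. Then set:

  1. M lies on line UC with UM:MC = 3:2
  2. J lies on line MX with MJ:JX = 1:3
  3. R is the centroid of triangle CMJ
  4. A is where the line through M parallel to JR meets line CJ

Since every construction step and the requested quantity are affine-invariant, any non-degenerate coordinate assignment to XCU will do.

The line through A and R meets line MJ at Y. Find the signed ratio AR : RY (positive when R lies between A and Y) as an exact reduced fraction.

Set X = (0, 0), C = (1, 0), U = (0, 1); any affine frame gives the same invariant.
1. M lies on line UC with UM:MC = 3:2 ⇒ M = (3/5, 2/5)
2. J lies on line MX with MJ:JX = 1:3 ⇒ J = (9/20, 3/10)
3. R is the centroid of triangle CMJ ⇒ R = (41/60, 7/30)
4. A is where the line through M parallel to JR meets line CJ ⇒ A = (-1/10, 3/5)
line AR meets MJ at Y = (39/80, 13/40)
R = A + t·(Y−A) with t = 4/3, so AR:RY = 4/3:-1/3

AR:RY = -4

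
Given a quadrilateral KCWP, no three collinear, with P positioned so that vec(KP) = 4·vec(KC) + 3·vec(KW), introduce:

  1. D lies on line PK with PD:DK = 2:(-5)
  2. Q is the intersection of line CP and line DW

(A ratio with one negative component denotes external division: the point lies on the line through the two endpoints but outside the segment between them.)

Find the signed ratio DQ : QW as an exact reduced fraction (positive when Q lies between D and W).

Work in coordinates with K = (0, 0), C = (1, 0), W = (0, 1), P = (4, 3).
1. D lies on line PK with PD:DK = 2:(-5) ⇒ D = (20/3, 5)
2. Q is the intersection of line CP and line DW ⇒ Q = (5, 4)
Q = D + t·(W−D) with t = 1/4, so DQ:QW = t:(1−t) = 1/4:3/4

DQ:QW = 1/3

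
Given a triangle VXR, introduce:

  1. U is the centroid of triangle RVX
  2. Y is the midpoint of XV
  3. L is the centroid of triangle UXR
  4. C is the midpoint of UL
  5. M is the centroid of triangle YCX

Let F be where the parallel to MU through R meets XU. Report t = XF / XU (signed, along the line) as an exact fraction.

t = -5/2

Assign V = (0, 0), X = (1, 0), R = (0, 1) — the answer is frame-independent, so this choice is without loss of generality.
1. U is the centroid of triangle RVX ⇒ U = (1/3, 1/3)
2. Y is the midpoint of XV ⇒ Y = (1/2, 0)
3. L is the centroid of triangle UXR ⇒ L = (4/9, 4/9)
4. C is the midpoint of UL ⇒ C = (7/18, 7/18)
5. M is the centroid of triangle YCX ⇒ M = (17/27, 7/54)
through R parallel to MU: direction (-8/27, 11/54); meets XU at F = (8/3, -5/6)
F = X + t·(U−X) with t = -5/2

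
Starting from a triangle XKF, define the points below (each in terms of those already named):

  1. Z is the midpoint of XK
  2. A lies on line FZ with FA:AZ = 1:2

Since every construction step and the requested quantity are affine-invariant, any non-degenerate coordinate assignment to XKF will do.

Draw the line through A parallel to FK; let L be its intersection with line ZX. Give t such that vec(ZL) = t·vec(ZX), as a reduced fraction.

t = -2/3

Set X = (0, 0), K = (1, 0), F = (0, 1); any affine frame gives the same invariant.
1. Z is the midpoint of XK ⇒ Z = (1/2, 0)
2. A lies on line FZ with FA:AZ = 1:2 ⇒ A = (1/6, 2/3)
through A parallel to FK: direction (1, -1); meets ZX at L = (5/6, 0)
L = Z + t·(X−Z) with t = -2/3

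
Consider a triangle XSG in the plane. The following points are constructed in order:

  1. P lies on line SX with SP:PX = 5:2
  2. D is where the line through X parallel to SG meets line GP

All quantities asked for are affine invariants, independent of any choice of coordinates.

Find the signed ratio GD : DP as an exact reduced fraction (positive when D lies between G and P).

GD:DP = -7/2

Assign X = (0, 0), S = (1, 0), G = (0, 1) — the answer is frame-independent, so this choice is without loss of generality.
1. P lies on line SX with SP:PX = 5:2 ⇒ P = (2/7, 0)
2. D is where the line through X parallel to SG meets line GP ⇒ D = (2/5, -2/5)
D = G + t·(P−G) with t = 7/5, so GD:DP = t:(1−t) = 7/5:-2/5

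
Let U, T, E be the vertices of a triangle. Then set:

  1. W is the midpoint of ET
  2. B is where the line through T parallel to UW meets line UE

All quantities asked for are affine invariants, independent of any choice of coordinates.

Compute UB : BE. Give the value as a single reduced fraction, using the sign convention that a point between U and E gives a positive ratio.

Set U = (0, 0), T = (1, 0), E = (0, 1); any affine frame gives the same invariant.
1. W is the midpoint of ET ⇒ W = (1/2, 1/2)
2. B is where the line through T parallel to UW meets line UE ⇒ B = (0, -1)
B = U + t·(E−U) with t = -1, so UB:BE = t:(1−t) = -1:2

UB:BE = -1/2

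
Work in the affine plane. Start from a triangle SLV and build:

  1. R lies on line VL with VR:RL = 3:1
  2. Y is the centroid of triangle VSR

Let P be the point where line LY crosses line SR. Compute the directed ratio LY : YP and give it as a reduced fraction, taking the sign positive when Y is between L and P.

LY:YP = -2

Work in coordinates with S = (0, 0), L = (1, 0), V = (0, 1).
1. R lies on line VL with VR:RL = 3:1 ⇒ R = (3/4, 1/4)
2. Y is the centroid of triangle VSR ⇒ Y = (1/4, 5/12)
line LY meets SR at P = (5/8, 5/24)
Y = L + t·(P−L) with t = 2, so LY:YP = 2:-1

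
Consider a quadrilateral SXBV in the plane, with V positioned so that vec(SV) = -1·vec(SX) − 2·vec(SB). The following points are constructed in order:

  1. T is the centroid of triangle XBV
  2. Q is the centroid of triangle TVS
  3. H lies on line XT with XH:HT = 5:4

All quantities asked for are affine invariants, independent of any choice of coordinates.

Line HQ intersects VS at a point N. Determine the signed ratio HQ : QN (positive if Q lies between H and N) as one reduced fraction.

Set S = (0, 0), X = (1, 0), B = (0, 1), V = (-1, -2); any affine frame gives the same invariant.
1. T is the centroid of triangle XBV ⇒ T = (0, -1/3)
2. Q is the centroid of triangle TVS ⇒ Q = (-1/3, -7/9)
3. H lies on line XT with XH:HT = 5:4 ⇒ H = (4/9, -5/27)
line HQ meets VS at N = (-11/26, -11/13)
Q = H + t·(N−H) with t = 26/29, so HQ:QN = 26/29:3/29

HQ:QN = 26/3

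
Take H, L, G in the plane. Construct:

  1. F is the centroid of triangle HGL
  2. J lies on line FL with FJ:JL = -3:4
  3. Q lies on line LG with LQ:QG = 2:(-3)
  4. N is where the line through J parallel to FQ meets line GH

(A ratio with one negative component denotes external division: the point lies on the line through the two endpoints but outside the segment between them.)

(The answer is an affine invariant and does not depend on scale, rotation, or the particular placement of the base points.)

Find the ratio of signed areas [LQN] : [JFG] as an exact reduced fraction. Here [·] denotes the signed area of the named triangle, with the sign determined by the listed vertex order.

[LQN]:[JFG] = -9/4

Choose coordinates H = (0, 0), L = (1, 0), G = (0, 1).
1. F is the centroid of triangle HGL ⇒ F = (1/3, 1/3)
2. J lies on line FL with FJ:JL = -3:4 ⇒ J = (-5/3, 4/3)
3. Q lies on line LG with LQ:QG = 2:(-3) ⇒ Q = (3, -2)
4. N is where the line through J parallel to FQ meets line GH ⇒ N = (0, -1/8)
2·[LQN] = -9/4, 2·[JFG] = 1
[LQN]:[JFG] = -9/4:1 = -9/4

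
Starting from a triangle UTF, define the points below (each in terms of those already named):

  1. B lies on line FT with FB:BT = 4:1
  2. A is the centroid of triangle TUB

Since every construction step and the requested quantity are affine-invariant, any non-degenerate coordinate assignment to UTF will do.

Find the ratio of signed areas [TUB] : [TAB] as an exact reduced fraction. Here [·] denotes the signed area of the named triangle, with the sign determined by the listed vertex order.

[TUB]:[TAB] = 3

Set U = (0, 0), T = (1, 0), F = (0, 1); any affine frame gives the same invariant.
1. B lies on line FT with FB:BT = 4:1 ⇒ B = (4/5, 1/5)
2. A is the centroid of triangle TUB ⇒ A = (3/5, 1/15)
2·[TUB] = -1/5, 2·[TAB] = -1/15
[TUB]:[TAB] = -1/5:-1/15 = 3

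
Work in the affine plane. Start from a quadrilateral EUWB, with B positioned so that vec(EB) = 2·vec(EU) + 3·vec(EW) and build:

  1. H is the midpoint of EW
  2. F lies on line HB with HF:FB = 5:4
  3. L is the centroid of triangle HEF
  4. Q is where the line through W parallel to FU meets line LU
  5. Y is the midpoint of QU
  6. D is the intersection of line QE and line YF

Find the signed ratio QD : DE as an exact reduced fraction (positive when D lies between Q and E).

Work in coordinates with E = (0, 0), U = (1, 0), W = (0, 1), B = (2, 3).
1. H is the midpoint of EW ⇒ H = (0, 1/2)
2. F lies on line HB with HF:FB = 5:4 ⇒ F = (10/9, 17/9)
3. L is the centroid of triangle HEF ⇒ L = (10/27, 43/54)
4. Q is where the line through W parallel to FU meets line LU ⇒ Q = (1/69, 86/69)
5. Y is the midpoint of QU ⇒ Y = (35/69, 43/69)
6. D is the intersection of line QE and line YF ⇒ D = (-55/10488, -2365/5244)
D = Q + t·(E−Q) with t = 207/152, so QD:DE = t:(1−t) = 207/152:-55/152

QD:DE = -207/55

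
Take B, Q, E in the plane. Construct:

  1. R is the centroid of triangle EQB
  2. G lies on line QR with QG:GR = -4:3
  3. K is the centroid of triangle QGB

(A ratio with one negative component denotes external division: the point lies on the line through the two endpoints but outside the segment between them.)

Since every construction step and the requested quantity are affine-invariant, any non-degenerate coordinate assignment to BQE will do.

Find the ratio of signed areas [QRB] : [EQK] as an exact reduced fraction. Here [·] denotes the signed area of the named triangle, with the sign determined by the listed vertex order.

[QRB]:[EQK] = -3/7

Work in coordinates with B = (0, 0), Q = (1, 0), E = (0, 1).
1. R is the centroid of triangle EQB ⇒ R = (1/3, 1/3)
2. G lies on line QR with QG:GR = -4:3 ⇒ G = (-5/3, 4/3)
3. K is the centroid of triangle QGB ⇒ K = (-2/9, 4/9)
2·[QRB] = 1/3, 2·[EQK] = -7/9
[QRB]:[EQK] = 1/3:-7/9 = -3/7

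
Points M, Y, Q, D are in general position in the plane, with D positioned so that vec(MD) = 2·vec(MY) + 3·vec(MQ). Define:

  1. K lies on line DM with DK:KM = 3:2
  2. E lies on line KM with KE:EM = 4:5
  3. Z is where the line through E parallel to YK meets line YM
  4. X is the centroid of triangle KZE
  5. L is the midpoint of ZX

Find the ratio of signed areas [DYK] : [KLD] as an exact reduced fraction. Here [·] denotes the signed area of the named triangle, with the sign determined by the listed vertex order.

Assign M = (0, 0), Y = (1, 0), Q = (0, 1), D = (2, 3) — the answer is frame-independent, so this choice is without loss of generality.
1. K lies on line DM with DK:KM = 3:2 ⇒ K = (4/5, 6/5)
2. E lies on line KM with KE:EM = 4:5 ⇒ E = (4/9, 2/3)
3. Z is where the line through E parallel to YK meets line YM ⇒ Z = (5/9, 0)
4. X is the centroid of triangle KZE ⇒ X = (3/5, 28/45)
5. L is the midpoint of ZX ⇒ L = (26/45, 14/45)
2·[DYK] = -9/5, 2·[KLD] = 2/3
[DYK]:[KLD] = -9/5:2/3 = -27/10

[DYK]:[KLD] = -27/10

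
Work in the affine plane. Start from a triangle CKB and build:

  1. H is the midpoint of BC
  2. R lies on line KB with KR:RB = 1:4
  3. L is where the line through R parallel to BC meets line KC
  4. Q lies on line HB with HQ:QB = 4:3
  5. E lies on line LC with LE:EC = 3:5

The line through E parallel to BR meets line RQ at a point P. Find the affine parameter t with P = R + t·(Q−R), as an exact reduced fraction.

Set C = (0, 0), K = (1, 0), B = (0, 1); any affine frame gives the same invariant.
1. H is the midpoint of BC ⇒ H = (0, 1/2)
2. R lies on line KB with KR:RB = 1:4 ⇒ R = (4/5, 1/5)
3. L is where the line through R parallel to BC meets line KC ⇒ L = (4/5, 0)
4. Q lies on line HB with HQ:QB = 4:3 ⇒ Q = (0, 11/14)
5. E lies on line LC with LE:EC = 3:5 ⇒ E = (1/2, 0)
through E parallel to BR: direction (4/5, -4/5); meets RQ at P = (-16/15, 47/30)
P = R + t·(Q−R) with t = 7/3

t = 7/3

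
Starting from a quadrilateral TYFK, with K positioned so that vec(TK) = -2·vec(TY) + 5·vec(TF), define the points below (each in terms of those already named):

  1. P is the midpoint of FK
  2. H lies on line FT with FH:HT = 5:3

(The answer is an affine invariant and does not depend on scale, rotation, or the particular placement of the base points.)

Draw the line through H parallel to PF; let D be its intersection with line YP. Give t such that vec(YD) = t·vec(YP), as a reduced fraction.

t = 13/8

Work in coordinates with T = (0, 0), Y = (1, 0), F = (0, 1), K = (-2, 5).
1. P is the midpoint of FK ⇒ P = (-1, 3)
2. H lies on line FT with FH:HT = 5:3 ⇒ H = (0, 3/8)
through H parallel to PF: direction (1, -2); meets YP at D = (-9/4, 39/8)
D = Y + t·(P−Y) with t = 13/8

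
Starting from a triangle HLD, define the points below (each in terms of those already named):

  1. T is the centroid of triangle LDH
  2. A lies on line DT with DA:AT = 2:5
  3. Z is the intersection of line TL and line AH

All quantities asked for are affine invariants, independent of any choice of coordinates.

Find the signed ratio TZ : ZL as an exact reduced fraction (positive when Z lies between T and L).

Choose coordinates H = (0, 0), L = (1, 0), D = (0, 1).
1. T is the centroid of triangle LDH ⇒ T = (1/3, 1/3)
2. A lies on line DT with DA:AT = 2:5 ⇒ A = (2/21, 17/21)
3. Z is the intersection of line TL and line AH ⇒ Z = (1/18, 17/36)
Z = T + t·(L−T) with t = -5/12, so TZ:ZL = t:(1−t) = -5/12:17/12

TZ:ZL = -5/17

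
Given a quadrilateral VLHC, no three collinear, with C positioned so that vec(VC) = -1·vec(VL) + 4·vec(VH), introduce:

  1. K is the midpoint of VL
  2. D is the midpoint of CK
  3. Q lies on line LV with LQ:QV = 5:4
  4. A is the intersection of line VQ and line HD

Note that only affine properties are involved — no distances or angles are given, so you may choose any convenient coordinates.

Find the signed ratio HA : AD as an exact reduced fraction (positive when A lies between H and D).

HA:AD = -1/2

Set V = (0, 0), L = (1, 0), H = (0, 1), C = (-1, 4); any affine frame gives the same invariant.
1. K is the midpoint of VL ⇒ K = (1/2, 0)
2. D is the midpoint of CK ⇒ D = (-1/4, 2)
3. Q lies on line LV with LQ:QV = 5:4 ⇒ Q = (4/9, 0)
4. A is the intersection of line VQ and line HD ⇒ A = (1/4, 0)
A = H + t·(D−H) with t = -1, so HA:AD = t:(1−t) = -1:2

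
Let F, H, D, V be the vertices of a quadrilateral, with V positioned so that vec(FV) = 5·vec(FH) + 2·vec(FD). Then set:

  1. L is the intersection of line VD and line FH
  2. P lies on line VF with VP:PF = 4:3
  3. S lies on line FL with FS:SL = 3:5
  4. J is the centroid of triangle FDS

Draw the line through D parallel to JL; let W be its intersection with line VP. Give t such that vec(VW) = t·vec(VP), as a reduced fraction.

t = 91/136

Choose coordinates F = (0, 0), H = (1, 0), D = (0, 1), V = (5, 2).
1. L is the intersection of line VD and line FH ⇒ L = (-5, 0)
2. P lies on line VF with VP:PF = 4:3 ⇒ P = (15/7, 6/7)
3. S lies on line FL with FS:SL = 3:5 ⇒ S = (-15/8, 0)
4. J is the centroid of triangle FDS ⇒ J = (-5/8, 1/3)
through D parallel to JL: direction (-35/8, -1/3); meets VP at W = (105/34, 21/17)
W = V + t·(P−V) with t = 91/136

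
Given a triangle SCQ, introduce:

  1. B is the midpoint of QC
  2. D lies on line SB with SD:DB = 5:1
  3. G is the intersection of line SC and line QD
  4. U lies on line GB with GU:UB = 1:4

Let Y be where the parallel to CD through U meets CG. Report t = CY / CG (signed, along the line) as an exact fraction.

t = 33/50

Work in coordinates with S = (0, 0), C = (1, 0), Q = (0, 1).
1. B is the midpoint of QC ⇒ B = (1/2, 1/2)
2. D lies on line SB with SD:DB = 5:1 ⇒ D = (5/12, 5/12)
3. G is the intersection of line SC and line QD ⇒ G = (5/7, 0)
4. U lies on line GB with GU:UB = 1:4 ⇒ U = (47/70, 1/10)
through U parallel to CD: direction (-7/12, 5/12); meets CG at Y = (142/175, 0)
Y = C + t·(G−C) with t = 33/50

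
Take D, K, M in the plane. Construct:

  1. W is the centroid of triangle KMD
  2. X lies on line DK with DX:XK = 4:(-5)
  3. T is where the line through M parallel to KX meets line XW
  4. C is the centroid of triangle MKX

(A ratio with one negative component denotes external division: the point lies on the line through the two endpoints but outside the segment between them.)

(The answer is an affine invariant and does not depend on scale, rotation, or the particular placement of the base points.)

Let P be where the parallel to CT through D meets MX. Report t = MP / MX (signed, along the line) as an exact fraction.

Choose coordinates D = (0, 0), K = (1, 0), M = (0, 1).
1. W is the centroid of triangle KMD ⇒ W = (1/3, 1/3)
2. X lies on line DK with DX:XK = 4:(-5) ⇒ X = (-4, 0)
3. T is where the line through M parallel to KX meets line XW ⇒ T = (9, 1)
4. C is the centroid of triangle MKX ⇒ C = (-1, 1/3)
through D parallel to CT: direction (10, 2/3); meets MX at P = (-60/11, -4/11)
P = M + t·(X−M) with t = 15/11

t = 15/11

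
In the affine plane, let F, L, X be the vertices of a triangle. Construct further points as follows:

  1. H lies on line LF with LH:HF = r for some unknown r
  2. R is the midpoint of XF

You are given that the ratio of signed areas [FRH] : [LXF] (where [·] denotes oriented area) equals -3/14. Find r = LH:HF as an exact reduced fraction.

Choose coordinates F = (0, 0), L = (1, 0), X = (0, 1).
1. With LH:HF = r, write λ = r/(r+1) so H = L + λ·(F−L); H is affine-linear in λ
2. R is the midpoint of XF ⇒ R = (0, 1/2)
Every point depending on H is an affine combination of H and λ-independent points, so each such coordinate is linear in λ; the λ² term in each signed area is a multiple of (F−L)×(F−L) = 0, so 2·[FRH] and 2·[LXF] are each linear in λ. Evaluating at λ=0 and λ=1:
  2·[FRH] = 1/2·λ − 1/2,   2·[LXF] = 1
So [FRH]:[LXF] = (1/2·λ − 1/2) / (1). Setting this equal to -3/14:
  1/2·λ − 1/2 = -3/14·(1)  ⇒  λ = 4/7
Then r = λ/(1−λ) = (4/7)/(3/7) = 4/3. Check: with r = 4/3, H = (3/7, 0) and [FRH]:[LXF] = -3/14 as required.

r = 4/3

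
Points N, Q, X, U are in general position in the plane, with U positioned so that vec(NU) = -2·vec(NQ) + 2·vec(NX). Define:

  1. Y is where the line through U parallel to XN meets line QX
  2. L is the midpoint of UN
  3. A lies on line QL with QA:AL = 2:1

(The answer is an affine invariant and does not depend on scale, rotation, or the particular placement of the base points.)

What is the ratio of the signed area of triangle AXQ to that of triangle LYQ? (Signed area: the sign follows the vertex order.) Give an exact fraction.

Set N = (0, 0), Q = (1, 0), X = (0, 1), U = (-2, 2); any affine frame gives the same invariant.
1. Y is where the line through U parallel to XN meets line QX ⇒ Y = (-2, 3)
2. L is the midpoint of UN ⇒ L = (-1, 1)
3. A lies on line QL with QA:AL = 2:1 ⇒ A = (-1/3, 2/3)
2·[AXQ] = -2/3, 2·[LYQ] = -3
[AXQ]:[LYQ] = -2/3:-3 = 2/9

[AXQ]:[LYQ] = 2/9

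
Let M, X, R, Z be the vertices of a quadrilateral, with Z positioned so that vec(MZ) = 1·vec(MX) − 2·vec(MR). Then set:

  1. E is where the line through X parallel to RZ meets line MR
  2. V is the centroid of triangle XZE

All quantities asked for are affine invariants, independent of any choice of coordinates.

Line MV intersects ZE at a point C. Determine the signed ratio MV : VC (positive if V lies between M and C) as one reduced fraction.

Set M = (0, 0), X = (1, 0), R = (0, 1), Z = (1, -2); any affine frame gives the same invariant.
1. E is where the line through X parallel to RZ meets line MR ⇒ E = (0, 3)
2. V is the centroid of triangle XZE ⇒ V = (2/3, 1/3)
line MV meets ZE at C = (6/11, 3/11)
V = M + t·(C−M) with t = 11/9, so MV:VC = 11/9:-2/9

MV:VC = -11/2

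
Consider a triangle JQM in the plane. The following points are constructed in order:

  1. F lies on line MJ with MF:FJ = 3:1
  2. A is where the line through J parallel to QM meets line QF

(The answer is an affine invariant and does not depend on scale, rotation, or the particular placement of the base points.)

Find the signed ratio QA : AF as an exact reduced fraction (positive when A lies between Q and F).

Assign J = (0, 0), Q = (1, 0), M = (0, 1) — the answer is frame-independent, so this choice is without loss of generality.
1. F lies on line MJ with MF:FJ = 3:1 ⇒ F = (0, 1/4)
2. A is where the line through J parallel to QM meets line QF ⇒ A = (-1/3, 1/3)
A = Q + t·(F−Q) with t = 4/3, so QA:AF = t:(1−t) = 4/3:-1/3

QA:AF = -4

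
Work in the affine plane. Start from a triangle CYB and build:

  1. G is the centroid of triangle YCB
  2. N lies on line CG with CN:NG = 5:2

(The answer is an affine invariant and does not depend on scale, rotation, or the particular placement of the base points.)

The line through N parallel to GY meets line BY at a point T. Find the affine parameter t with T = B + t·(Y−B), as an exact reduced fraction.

Set C = (0, 0), Y = (1, 0), B = (0, 1); any affine frame gives the same invariant.
1. G is the centroid of triangle YCB ⇒ G = (1/3, 1/3)
2. N lies on line CG with CN:NG = 5:2 ⇒ N = (5/21, 5/21)
through N parallel to GY: direction (2/3, -1/3); meets BY at T = (9/7, -2/7)
T = B + t·(Y−B) with t = 9/7

t = 9/7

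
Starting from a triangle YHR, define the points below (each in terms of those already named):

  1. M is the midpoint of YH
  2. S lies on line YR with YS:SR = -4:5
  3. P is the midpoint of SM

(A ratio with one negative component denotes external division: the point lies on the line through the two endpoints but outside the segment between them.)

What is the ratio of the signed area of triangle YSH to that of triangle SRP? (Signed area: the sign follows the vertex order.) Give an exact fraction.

[YSH]:[SRP] = -16/5

Set Y = (0, 0), H = (1, 0), R = (0, 1); any affine frame gives the same invariant.
1. M is the midpoint of YH ⇒ M = (1/2, 0)
2. S lies on line YR with YS:SR = -4:5 ⇒ S = (0, -4)
3. P is the midpoint of SM ⇒ P = (1/4, -2)
2·[YSH] = 4, 2·[SRP] = -5/4
[YSH]:[SRP] = 4:-5/4 = -16/5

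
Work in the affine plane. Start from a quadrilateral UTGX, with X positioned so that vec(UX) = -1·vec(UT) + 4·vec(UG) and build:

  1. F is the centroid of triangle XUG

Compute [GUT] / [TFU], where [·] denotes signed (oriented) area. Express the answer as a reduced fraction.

Assign U = (0, 0), T = (1, 0), G = (0, 1), X = (-1, 4) — the answer is frame-independent, so this choice is without loss of generality.
1. F is the centroid of triangle XUG ⇒ F = (-1/3, 5/3)
2·[GUT] = 1, 2·[TFU] = 5/3
[GUT]:[TFU] = 1:5/3 = 3/5

[GUT]:[TFU] = 3/5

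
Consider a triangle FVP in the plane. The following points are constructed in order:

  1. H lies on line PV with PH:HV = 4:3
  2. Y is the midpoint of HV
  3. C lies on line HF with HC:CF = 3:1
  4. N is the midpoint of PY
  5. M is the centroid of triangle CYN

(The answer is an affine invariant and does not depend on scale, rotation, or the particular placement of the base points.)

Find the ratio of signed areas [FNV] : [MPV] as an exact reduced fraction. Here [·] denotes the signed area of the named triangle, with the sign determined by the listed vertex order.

Assign F = (0, 0), V = (1, 0), P = (0, 1) — the answer is frame-independent, so this choice is without loss of generality.
1. H lies on line PV with PH:HV = 4:3 ⇒ H = (4/7, 3/7)
2. Y is the midpoint of HV ⇒ Y = (11/14, 3/14)
3. C lies on line HF with HC:CF = 3:1 ⇒ C = (1/7, 3/28)
4. N is the midpoint of PY ⇒ N = (11/28, 17/28)
5. M is the centroid of triangle CYN ⇒ M = (37/84, 13/42)
2·[FNV] = -17/28, 2·[MPV] = -1/4
[FNV]:[MPV] = -17/28:-1/4 = 17/7

[FNV]:[MPV] = 17/7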